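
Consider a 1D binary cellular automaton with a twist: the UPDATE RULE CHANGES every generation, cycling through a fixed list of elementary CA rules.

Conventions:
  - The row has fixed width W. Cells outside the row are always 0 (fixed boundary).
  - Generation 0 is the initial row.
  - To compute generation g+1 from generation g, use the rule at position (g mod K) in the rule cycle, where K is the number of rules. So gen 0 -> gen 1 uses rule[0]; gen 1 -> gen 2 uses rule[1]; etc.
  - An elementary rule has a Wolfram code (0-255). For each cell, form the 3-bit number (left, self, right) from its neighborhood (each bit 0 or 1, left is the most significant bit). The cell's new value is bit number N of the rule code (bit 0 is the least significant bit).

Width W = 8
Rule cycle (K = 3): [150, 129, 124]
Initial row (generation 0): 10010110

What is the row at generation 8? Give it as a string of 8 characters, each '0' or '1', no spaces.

Gen 0: 10010110
Gen 1 (rule 150): 11110001
Gen 2 (rule 129): 01100100
Gen 3 (rule 124): 01110110
Gen 4 (rule 150): 10100001
Gen 5 (rule 129): 00001100
Gen 6 (rule 124): 00001110
Gen 7 (rule 150): 00010101
Gen 8 (rule 129): 11000000

Answer: 11000000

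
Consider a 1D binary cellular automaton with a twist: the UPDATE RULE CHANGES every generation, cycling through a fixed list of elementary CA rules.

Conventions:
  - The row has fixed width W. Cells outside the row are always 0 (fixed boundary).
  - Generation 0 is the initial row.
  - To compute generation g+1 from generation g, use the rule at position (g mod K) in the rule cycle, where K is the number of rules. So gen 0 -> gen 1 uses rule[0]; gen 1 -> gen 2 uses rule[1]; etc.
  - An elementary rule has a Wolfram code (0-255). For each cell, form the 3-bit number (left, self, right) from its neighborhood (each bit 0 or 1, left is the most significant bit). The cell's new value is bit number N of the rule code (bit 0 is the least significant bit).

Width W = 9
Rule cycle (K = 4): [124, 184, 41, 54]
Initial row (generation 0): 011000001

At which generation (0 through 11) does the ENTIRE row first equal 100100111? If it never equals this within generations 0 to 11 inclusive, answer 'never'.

Answer: never

Derivation:
Gen 0: 011000001
Gen 1 (rule 124): 011100001
Gen 2 (rule 184): 011010000
Gen 3 (rule 41): 010100111
Gen 4 (rule 54): 111111000
Gen 5 (rule 124): 100001100
Gen 6 (rule 184): 010001010
Gen 7 (rule 41): 000100100
Gen 8 (rule 54): 001111110
Gen 9 (rule 124): 001000011
Gen 10 (rule 184): 000100010
Gen 11 (rule 41): 110001000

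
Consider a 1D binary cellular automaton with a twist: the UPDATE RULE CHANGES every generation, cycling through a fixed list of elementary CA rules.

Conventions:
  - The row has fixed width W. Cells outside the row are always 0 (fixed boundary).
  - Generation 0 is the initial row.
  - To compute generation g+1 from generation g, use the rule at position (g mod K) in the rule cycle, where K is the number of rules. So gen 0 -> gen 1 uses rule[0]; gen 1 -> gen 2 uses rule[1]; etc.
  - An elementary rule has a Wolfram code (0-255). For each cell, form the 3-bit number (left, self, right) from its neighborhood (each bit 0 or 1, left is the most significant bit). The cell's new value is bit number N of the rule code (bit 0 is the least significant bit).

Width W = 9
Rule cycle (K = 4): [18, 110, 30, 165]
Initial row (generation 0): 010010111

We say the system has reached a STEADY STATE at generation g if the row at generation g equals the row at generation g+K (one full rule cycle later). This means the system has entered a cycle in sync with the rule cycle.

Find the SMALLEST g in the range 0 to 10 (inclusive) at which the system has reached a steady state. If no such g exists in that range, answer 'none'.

Gen 0: 010010111
Gen 1 (rule 18): 101100000
Gen 2 (rule 110): 111100000
Gen 3 (rule 30): 100010000
Gen 4 (rule 165): 101010111
Gen 5 (rule 18): 000000000
Gen 6 (rule 110): 000000000
Gen 7 (rule 30): 000000000
Gen 8 (rule 165): 111111111
Gen 9 (rule 18): 000000000
Gen 10 (rule 110): 000000000
Gen 11 (rule 30): 000000000
Gen 12 (rule 165): 111111111
Gen 13 (rule 18): 000000000
Gen 14 (rule 110): 000000000

Answer: 5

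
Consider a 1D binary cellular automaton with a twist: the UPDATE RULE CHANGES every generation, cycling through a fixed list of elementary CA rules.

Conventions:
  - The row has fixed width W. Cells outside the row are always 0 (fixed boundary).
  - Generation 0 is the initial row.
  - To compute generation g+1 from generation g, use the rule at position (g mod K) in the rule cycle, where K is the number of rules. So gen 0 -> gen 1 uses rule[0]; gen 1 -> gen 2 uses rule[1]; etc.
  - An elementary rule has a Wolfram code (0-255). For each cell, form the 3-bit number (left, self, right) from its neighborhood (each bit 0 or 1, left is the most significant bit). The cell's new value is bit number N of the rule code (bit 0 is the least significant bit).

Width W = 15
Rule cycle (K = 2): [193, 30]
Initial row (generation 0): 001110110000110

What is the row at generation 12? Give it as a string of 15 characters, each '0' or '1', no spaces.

Gen 0: 001110110000110
Gen 1 (rule 193): 100110010110010
Gen 2 (rule 30): 111101110101111
Gen 3 (rule 193): 011100110000111
Gen 4 (rule 30): 110011101001100
Gen 5 (rule 193): 010001100000101
Gen 6 (rule 30): 111011010001101
Gen 7 (rule 193): 011001000100100
Gen 8 (rule 30): 110111101111110
Gen 9 (rule 193): 010011100111110
Gen 10 (rule 30): 111110011100001
Gen 11 (rule 193): 011110001101100
Gen 12 (rule 30): 110001011001010

Answer: 110001011001010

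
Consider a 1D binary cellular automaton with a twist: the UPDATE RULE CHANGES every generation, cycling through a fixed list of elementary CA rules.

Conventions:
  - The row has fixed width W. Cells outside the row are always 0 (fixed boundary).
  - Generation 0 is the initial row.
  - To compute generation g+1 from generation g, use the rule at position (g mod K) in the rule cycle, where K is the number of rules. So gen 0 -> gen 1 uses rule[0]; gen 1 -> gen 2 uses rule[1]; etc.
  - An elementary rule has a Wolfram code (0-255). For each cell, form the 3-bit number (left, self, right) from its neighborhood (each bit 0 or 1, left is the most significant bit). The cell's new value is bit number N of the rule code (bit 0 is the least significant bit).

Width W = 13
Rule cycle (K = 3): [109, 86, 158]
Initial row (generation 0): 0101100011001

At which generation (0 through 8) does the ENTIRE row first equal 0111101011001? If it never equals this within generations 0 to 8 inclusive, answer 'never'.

Answer: 1

Derivation:
Gen 0: 0101100011001
Gen 1 (rule 109): 0111101011001
Gen 2 (rule 86): 1000101001111
Gen 3 (rule 158): 1101101111110
Gen 4 (rule 109): 1111111000010
Gen 5 (rule 86): 0000001100111
Gen 6 (rule 158): 0000011011110
Gen 7 (rule 109): 1111011110010
Gen 8 (rule 86): 0001000011111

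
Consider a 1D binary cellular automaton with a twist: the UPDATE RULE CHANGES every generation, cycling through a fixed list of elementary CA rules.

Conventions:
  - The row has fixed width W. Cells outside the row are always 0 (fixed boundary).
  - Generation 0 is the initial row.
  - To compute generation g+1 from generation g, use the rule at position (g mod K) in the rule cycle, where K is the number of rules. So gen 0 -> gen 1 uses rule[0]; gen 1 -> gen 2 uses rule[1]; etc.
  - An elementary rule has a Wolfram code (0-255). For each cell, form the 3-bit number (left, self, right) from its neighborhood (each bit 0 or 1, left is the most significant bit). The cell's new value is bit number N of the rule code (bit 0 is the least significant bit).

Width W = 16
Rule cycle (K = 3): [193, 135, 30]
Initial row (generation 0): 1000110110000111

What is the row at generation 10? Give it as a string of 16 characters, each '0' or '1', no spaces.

Gen 0: 1000110110000111
Gen 1 (rule 193): 0010010010110011
Gen 2 (rule 135): 1110110110000100
Gen 3 (rule 30): 1000100101001110
Gen 4 (rule 193): 0010000000000110
Gen 5 (rule 135): 1110111111111000
Gen 6 (rule 30): 1000100000000100
Gen 7 (rule 193): 0010001111110001
Gen 8 (rule 135): 1110110111100111
Gen 9 (rule 30): 1000100100011100
Gen 10 (rule 193): 0010000001001101

Answer: 0010000001001101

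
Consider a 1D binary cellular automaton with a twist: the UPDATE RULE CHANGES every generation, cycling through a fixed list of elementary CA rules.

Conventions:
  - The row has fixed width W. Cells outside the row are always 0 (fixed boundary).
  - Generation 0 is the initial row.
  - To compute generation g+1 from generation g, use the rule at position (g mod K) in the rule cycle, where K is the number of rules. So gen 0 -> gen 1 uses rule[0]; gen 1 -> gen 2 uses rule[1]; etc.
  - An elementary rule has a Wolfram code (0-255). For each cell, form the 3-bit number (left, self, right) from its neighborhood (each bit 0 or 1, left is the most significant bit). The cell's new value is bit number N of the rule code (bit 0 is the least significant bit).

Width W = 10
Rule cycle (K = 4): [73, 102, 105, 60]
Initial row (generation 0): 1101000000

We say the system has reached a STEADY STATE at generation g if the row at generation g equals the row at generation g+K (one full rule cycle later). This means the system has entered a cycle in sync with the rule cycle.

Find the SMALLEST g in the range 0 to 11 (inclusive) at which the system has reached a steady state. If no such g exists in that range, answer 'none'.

Answer: none

Derivation:
Gen 0: 1101000000
Gen 1 (rule 73): 1100011111
Gen 2 (rule 102): 0100100001
Gen 3 (rule 105): 0000001100
Gen 4 (rule 60): 0000001010
Gen 5 (rule 73): 1111100000
Gen 6 (rule 102): 0000100000
Gen 7 (rule 105): 1110001111
Gen 8 (rule 60): 1001001000
Gen 9 (rule 73): 0000000011
Gen 10 (rule 102): 0000000101
Gen 11 (rule 105): 1111110010
Gen 12 (rule 60): 1000001011
Gen 13 (rule 73): 0011100011
Gen 14 (rule 102): 0100100101
Gen 15 (rule 105): 0000000010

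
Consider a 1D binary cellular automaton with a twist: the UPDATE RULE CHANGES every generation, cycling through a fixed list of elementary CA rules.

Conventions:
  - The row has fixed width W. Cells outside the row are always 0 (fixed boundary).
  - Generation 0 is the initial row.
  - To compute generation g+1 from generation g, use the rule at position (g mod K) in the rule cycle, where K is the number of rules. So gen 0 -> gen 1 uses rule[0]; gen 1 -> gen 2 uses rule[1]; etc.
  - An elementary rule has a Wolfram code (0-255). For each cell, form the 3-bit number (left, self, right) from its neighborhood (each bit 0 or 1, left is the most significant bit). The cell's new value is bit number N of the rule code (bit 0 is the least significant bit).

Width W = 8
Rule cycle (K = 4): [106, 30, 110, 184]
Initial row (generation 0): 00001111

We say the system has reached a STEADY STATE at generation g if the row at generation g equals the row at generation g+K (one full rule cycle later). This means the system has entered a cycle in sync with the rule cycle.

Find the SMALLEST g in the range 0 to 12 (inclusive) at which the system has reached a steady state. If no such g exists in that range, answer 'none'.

Answer: 12

Derivation:
Gen 0: 00001111
Gen 1 (rule 106): 00011001
Gen 2 (rule 30): 00110111
Gen 3 (rule 110): 01111101
Gen 4 (rule 184): 01111010
Gen 5 (rule 106): 11001100
Gen 6 (rule 30): 10111010
Gen 7 (rule 110): 11101110
Gen 8 (rule 184): 11011101
Gen 9 (rule 106): 11110110
Gen 10 (rule 30): 10000101
Gen 11 (rule 110): 10001111
Gen 12 (rule 184): 01001110
Gen 13 (rule 106): 10011010
Gen 14 (rule 30): 11110011
Gen 15 (rule 110): 10010111
Gen 16 (rule 184): 01001110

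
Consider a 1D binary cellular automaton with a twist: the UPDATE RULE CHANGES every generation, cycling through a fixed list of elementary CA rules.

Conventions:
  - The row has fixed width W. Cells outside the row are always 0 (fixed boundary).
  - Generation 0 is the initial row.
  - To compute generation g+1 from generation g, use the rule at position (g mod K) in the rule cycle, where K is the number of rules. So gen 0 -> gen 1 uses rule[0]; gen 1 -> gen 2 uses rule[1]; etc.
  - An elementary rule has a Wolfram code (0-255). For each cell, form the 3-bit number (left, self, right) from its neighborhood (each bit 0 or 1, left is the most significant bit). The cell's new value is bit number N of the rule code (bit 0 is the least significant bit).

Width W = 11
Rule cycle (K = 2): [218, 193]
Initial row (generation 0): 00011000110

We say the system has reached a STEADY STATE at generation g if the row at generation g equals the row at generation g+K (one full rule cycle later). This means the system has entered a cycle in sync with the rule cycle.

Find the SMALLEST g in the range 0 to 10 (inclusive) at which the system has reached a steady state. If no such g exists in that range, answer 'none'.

Answer: 3

Derivation:
Gen 0: 00011000110
Gen 1 (rule 218): 00111101111
Gen 2 (rule 193): 10011100111
Gen 3 (rule 218): 01111111111
Gen 4 (rule 193): 00111111111
Gen 5 (rule 218): 01111111111
Gen 6 (rule 193): 00111111111
Gen 7 (rule 218): 01111111111
Gen 8 (rule 193): 00111111111
Gen 9 (rule 218): 01111111111
Gen 10 (rule 193): 00111111111
Gen 11 (rule 218): 01111111111
Gen 12 (rule 193): 00111111111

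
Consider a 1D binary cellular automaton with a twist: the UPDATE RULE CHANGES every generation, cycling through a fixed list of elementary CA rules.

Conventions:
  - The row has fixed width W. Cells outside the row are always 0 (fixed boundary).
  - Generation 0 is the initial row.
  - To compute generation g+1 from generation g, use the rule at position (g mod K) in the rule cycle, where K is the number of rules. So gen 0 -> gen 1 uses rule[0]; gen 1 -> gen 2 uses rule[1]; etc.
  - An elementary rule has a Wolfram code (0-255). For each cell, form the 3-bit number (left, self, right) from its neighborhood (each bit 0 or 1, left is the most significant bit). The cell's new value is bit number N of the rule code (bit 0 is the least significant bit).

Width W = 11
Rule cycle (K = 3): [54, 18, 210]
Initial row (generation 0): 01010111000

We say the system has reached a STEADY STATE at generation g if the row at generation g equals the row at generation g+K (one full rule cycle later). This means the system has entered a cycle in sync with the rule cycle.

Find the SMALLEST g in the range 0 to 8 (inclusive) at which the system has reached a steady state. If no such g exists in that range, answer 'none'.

Gen 0: 01010111000
Gen 1 (rule 54): 11111000100
Gen 2 (rule 18): 00000101010
Gen 3 (rule 210): 00001000001
Gen 4 (rule 54): 00011100011
Gen 5 (rule 18): 00100010100
Gen 6 (rule 210): 01010100010
Gen 7 (rule 54): 11111110111
Gen 8 (rule 18): 00000000000
Gen 9 (rule 210): 00000000000
Gen 10 (rule 54): 00000000000
Gen 11 (rule 18): 00000000000

Answer: 8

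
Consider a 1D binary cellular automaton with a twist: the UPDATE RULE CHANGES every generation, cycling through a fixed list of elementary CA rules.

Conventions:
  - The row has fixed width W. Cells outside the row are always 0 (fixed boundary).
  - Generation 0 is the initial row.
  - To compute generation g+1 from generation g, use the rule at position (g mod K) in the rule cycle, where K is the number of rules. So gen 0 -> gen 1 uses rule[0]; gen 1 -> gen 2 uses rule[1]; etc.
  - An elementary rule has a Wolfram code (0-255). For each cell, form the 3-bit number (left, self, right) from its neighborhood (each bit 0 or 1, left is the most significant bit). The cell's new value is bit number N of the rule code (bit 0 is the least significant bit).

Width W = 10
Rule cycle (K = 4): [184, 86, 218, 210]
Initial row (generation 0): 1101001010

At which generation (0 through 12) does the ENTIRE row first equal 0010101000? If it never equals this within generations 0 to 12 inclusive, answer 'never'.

Gen 0: 1101001010
Gen 1 (rule 184): 1010100101
Gen 2 (rule 86): 1010111101
Gen 3 (rule 218): 0000111100
Gen 4 (rule 210): 0001011110
Gen 5 (rule 184): 0000111101
Gen 6 (rule 86): 0001000101
Gen 7 (rule 218): 0010101000
Gen 8 (rule 210): 0100000100
Gen 9 (rule 184): 0010000010
Gen 10 (rule 86): 0111000111
Gen 11 (rule 218): 1111101111
Gen 12 (rule 210): 0111100111

Answer: 7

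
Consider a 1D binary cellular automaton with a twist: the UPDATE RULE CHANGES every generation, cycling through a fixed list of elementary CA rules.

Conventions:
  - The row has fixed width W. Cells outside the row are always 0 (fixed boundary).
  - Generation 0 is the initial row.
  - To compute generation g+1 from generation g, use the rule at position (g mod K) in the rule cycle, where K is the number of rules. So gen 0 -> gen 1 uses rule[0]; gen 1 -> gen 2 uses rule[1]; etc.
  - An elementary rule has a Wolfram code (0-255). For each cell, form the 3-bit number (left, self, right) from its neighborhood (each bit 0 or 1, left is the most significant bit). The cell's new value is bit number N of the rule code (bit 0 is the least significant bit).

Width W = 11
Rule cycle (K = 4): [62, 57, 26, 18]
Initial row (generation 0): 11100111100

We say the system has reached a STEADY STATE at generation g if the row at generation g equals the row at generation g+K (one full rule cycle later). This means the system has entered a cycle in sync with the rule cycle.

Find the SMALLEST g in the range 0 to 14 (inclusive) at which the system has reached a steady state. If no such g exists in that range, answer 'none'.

Answer: none

Derivation:
Gen 0: 11100111100
Gen 1 (rule 62): 10011100010
Gen 2 (rule 57): 01010011001
Gen 3 (rule 26): 10001110110
Gen 4 (rule 18): 01010000001
Gen 5 (rule 62): 11111000011
Gen 6 (rule 57): 10000111010
Gen 7 (rule 26): 01001100001
Gen 8 (rule 18): 10110010010
Gen 9 (rule 62): 11101111111
Gen 10 (rule 57): 10011000000
Gen 11 (rule 26): 01110100000
Gen 12 (rule 18): 10000010000
Gen 13 (rule 62): 11000111000
Gen 14 (rule 57): 10110100111
Gen 15 (rule 26): 00100011100
Gen 16 (rule 18): 01010100010
Gen 17 (rule 62): 11111110111
Gen 18 (rule 57): 10000001100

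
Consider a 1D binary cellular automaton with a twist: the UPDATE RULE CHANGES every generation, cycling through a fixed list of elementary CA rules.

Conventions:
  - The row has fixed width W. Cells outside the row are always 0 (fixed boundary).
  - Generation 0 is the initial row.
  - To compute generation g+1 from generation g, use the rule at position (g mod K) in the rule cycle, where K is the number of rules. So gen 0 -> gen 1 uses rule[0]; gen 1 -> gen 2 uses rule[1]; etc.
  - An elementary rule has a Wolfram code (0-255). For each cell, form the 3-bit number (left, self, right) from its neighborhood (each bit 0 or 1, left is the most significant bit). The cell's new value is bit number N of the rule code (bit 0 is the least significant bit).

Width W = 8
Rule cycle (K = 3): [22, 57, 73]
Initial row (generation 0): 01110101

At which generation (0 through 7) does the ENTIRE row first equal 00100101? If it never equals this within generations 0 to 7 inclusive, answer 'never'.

Gen 0: 01110101
Gen 1 (rule 22): 10000101
Gen 2 (rule 57): 01110010
Gen 3 (rule 73): 01010000
Gen 4 (rule 22): 11011000
Gen 5 (rule 57): 10110111
Gen 6 (rule 73): 00110101
Gen 7 (rule 22): 01000101

Answer: never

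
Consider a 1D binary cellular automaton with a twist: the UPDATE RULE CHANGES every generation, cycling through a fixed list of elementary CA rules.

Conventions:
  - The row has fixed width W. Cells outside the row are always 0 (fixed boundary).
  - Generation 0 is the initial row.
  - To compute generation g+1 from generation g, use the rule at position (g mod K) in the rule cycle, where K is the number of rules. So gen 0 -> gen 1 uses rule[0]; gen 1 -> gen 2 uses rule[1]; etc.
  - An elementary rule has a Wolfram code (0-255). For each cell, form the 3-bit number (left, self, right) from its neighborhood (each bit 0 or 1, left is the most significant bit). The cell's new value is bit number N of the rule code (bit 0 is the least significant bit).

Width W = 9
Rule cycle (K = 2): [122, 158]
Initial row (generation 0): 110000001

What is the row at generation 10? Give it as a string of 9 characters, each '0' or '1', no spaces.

Answer: 110011101

Derivation:
Gen 0: 110000001
Gen 1 (rule 122): 111000010
Gen 2 (rule 158): 110100111
Gen 3 (rule 122): 111011101
Gen 4 (rule 158): 110011001
Gen 5 (rule 122): 111111110
Gen 6 (rule 158): 111111101
Gen 7 (rule 122): 100000110
Gen 8 (rule 158): 110001101
Gen 9 (rule 122): 111011110
Gen 10 (rule 158): 110011101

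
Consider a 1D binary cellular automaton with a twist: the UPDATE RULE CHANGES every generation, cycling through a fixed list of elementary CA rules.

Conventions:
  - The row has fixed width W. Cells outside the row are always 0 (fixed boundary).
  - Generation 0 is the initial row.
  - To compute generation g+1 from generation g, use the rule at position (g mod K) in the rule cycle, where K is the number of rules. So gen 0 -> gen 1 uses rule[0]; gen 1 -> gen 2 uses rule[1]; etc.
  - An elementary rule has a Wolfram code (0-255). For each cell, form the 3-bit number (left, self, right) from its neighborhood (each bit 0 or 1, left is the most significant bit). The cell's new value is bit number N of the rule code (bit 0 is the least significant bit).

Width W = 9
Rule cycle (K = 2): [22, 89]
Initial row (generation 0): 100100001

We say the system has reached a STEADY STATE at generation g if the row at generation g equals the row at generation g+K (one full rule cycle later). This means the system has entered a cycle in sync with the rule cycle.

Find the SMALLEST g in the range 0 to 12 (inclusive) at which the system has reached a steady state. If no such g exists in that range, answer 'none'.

Answer: 7

Derivation:
Gen 0: 100100001
Gen 1 (rule 22): 111110011
Gen 2 (rule 89): 100011011
Gen 3 (rule 22): 110100000
Gen 4 (rule 89): 110011111
Gen 5 (rule 22): 001100000
Gen 6 (rule 89): 101111111
Gen 7 (rule 22): 100000000
Gen 8 (rule 89): 011111111
Gen 9 (rule 22): 100000000
Gen 10 (rule 89): 011111111
Gen 11 (rule 22): 100000000
Gen 12 (rule 89): 011111111
Gen 13 (rule 22): 100000000
Gen 14 (rule 89): 011111111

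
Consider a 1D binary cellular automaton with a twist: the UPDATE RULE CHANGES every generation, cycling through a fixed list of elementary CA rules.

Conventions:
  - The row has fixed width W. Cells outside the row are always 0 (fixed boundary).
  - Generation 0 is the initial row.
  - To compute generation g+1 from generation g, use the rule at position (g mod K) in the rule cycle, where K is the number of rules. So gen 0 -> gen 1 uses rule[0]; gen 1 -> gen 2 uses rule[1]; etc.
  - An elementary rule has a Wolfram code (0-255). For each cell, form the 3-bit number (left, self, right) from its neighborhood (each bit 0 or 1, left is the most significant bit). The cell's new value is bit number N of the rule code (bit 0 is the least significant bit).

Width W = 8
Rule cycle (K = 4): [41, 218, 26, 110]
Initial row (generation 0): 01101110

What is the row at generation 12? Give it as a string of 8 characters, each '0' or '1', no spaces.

Answer: 01110000

Derivation:
Gen 0: 01101110
Gen 1 (rule 41): 01011000
Gen 2 (rule 218): 10011100
Gen 3 (rule 26): 01110010
Gen 4 (rule 110): 11010110
Gen 5 (rule 41): 10101100
Gen 6 (rule 218): 00001110
Gen 7 (rule 26): 00011001
Gen 8 (rule 110): 00111011
Gen 9 (rule 41): 10100110
Gen 10 (rule 218): 00011111
Gen 11 (rule 26): 00110000
Gen 12 (rule 110): 01110000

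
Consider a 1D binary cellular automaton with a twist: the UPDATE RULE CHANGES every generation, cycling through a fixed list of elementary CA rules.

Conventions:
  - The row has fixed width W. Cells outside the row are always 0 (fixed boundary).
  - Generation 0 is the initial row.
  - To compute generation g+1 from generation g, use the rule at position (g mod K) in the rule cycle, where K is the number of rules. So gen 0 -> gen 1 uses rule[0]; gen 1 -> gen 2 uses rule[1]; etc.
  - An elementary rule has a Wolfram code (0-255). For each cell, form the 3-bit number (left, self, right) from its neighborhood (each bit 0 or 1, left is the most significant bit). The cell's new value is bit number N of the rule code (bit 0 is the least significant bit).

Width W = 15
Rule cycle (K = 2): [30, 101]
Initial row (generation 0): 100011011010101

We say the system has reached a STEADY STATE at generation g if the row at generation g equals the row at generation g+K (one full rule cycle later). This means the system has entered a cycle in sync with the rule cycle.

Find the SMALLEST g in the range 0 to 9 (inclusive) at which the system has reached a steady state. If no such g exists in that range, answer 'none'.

Gen 0: 100011011010101
Gen 1 (rule 30): 110110010010101
Gen 2 (rule 101): 011010010011111
Gen 3 (rule 30): 110011111110000
Gen 4 (rule 101): 010000000010111
Gen 5 (rule 30): 111000000110100
Gen 6 (rule 101): 001011110011101
Gen 7 (rule 30): 011010001110001
Gen 8 (rule 101): 001110100010101
Gen 9 (rule 30): 011000110110101
Gen 10 (rule 101): 001010011011111
Gen 11 (rule 30): 011011110010000

Answer: none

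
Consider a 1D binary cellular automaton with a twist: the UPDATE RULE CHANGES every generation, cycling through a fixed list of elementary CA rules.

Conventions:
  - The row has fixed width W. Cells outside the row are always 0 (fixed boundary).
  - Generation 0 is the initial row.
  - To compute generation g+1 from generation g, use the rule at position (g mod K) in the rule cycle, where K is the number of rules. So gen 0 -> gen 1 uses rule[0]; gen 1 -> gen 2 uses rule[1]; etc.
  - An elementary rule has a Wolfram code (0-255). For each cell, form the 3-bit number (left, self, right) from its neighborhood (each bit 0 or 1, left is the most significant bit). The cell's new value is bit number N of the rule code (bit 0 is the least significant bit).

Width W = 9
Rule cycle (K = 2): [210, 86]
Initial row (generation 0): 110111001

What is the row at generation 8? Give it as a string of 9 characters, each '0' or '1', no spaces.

Answer: 111101100

Derivation:
Gen 0: 110111001
Gen 1 (rule 210): 010011110
Gen 2 (rule 86): 111100011
Gen 3 (rule 210): 011110101
Gen 4 (rule 86): 100010101
Gen 5 (rule 210): 010100000
Gen 6 (rule 86): 110110000
Gen 7 (rule 210): 010011000
Gen 8 (rule 86): 111101100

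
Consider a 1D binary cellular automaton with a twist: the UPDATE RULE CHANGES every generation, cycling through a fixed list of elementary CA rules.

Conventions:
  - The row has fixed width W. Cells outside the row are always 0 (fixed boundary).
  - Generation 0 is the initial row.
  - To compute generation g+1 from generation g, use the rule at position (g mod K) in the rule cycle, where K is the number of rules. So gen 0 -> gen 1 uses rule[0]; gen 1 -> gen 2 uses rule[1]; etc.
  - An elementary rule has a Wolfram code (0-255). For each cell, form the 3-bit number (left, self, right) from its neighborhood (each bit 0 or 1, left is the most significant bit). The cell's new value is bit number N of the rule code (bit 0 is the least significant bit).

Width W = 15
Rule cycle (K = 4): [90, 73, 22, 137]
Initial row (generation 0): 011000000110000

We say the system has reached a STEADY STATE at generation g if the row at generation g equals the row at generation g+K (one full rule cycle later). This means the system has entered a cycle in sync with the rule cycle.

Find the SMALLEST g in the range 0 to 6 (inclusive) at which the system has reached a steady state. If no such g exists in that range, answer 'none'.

Gen 0: 011000000110000
Gen 1 (rule 90): 111100001111000
Gen 2 (rule 73): 100101101001011
Gen 3 (rule 22): 111100001111000
Gen 4 (rule 137): 111001101110011
Gen 5 (rule 90): 101111101011111
Gen 6 (rule 73): 001000100010001
Gen 7 (rule 22): 011101110111011
Gen 8 (rule 137): 011001100110010
Gen 9 (rule 90): 111111111111101
Gen 10 (rule 73): 100000000000100

Answer: none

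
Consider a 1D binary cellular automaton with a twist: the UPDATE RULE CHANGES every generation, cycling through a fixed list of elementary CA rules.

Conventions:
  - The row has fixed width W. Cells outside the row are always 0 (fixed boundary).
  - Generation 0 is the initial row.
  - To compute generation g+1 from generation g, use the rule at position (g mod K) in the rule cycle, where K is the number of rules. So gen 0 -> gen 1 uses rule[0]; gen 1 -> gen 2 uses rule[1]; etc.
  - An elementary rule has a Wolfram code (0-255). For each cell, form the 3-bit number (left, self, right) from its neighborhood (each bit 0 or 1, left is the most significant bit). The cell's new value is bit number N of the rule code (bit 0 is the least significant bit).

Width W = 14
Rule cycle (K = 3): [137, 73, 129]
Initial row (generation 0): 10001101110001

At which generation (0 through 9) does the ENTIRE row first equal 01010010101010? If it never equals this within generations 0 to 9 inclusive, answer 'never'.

Gen 0: 10001101110001
Gen 1 (rule 137): 00101001100100
Gen 2 (rule 73): 10000001100001
Gen 3 (rule 129): 00111100001100
Gen 4 (rule 137): 10111001101001
Gen 5 (rule 73): 00101001100000
Gen 6 (rule 129): 10000000001111
Gen 7 (rule 137): 00111111101110
Gen 8 (rule 73): 10100000101010
Gen 9 (rule 129): 00001110000000

Answer: never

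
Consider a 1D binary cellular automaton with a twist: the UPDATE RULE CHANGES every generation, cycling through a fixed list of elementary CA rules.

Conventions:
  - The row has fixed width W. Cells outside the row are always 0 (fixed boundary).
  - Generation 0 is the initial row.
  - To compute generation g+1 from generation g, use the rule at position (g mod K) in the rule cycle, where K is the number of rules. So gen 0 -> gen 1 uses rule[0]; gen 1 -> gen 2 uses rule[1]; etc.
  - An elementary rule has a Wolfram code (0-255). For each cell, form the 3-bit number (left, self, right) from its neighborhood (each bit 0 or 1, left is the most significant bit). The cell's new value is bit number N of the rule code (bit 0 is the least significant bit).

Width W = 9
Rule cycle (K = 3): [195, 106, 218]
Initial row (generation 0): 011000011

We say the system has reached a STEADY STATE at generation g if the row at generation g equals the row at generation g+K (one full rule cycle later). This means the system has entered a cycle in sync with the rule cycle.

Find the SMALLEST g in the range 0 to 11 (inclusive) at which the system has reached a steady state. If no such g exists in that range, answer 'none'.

Answer: none

Derivation:
Gen 0: 011000011
Gen 1 (rule 195): 101011101
Gen 2 (rule 106): 010110110
Gen 3 (rule 218): 100110111
Gen 4 (rule 195): 001010011
Gen 5 (rule 106): 010100111
Gen 6 (rule 218): 100011111
Gen 7 (rule 195): 001101111
Gen 8 (rule 106): 011111001
Gen 9 (rule 218): 111111110
Gen 10 (rule 195): 011111110
Gen 11 (rule 106): 110000010
Gen 12 (rule 218): 111000101
Gen 13 (rule 195): 011011000
Gen 14 (rule 106): 111111000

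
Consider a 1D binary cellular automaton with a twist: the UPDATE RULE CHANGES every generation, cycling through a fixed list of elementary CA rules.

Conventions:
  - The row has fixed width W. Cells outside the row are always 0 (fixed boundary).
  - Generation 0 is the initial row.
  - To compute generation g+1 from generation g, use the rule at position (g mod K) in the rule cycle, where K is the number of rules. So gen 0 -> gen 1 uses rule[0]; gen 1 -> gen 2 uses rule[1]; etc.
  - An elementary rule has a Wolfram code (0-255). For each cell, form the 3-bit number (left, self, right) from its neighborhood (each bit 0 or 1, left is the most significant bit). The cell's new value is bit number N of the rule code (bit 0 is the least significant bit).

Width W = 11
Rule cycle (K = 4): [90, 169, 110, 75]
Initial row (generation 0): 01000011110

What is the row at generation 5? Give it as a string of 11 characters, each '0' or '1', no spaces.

Answer: 11010101011

Derivation:
Gen 0: 01000011110
Gen 1 (rule 90): 10100110011
Gen 2 (rule 169): 01000100010
Gen 3 (rule 110): 11001100110
Gen 4 (rule 75): 11011101110
Gen 5 (rule 90): 11010101011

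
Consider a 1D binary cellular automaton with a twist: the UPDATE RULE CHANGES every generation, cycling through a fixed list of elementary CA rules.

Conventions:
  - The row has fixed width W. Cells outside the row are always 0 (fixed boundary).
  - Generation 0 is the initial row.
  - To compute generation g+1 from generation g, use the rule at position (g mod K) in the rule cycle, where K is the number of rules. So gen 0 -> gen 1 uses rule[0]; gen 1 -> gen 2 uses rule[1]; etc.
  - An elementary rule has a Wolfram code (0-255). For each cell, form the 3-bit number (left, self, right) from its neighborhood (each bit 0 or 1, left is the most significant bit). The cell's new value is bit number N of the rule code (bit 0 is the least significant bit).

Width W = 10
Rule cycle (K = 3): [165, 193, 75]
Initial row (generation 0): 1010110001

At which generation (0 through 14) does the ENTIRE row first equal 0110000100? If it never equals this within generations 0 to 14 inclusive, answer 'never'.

Gen 0: 1010110001
Gen 1 (rule 165): 1111000101
Gen 2 (rule 193): 0111010000
Gen 3 (rule 75): 1101000111
Gen 4 (rule 165): 0011010010
Gen 5 (rule 193): 1001000000
Gen 6 (rule 75): 0010011111
Gen 7 (rule 165): 1010001110
Gen 8 (rule 193): 0000100110
Gen 9 (rule 75): 1111001110
Gen 10 (rule 165): 0110000100
Gen 11 (rule 193): 0010110001
Gen 12 (rule 75): 1100110110
Gen 13 (rule 165): 0000001000
Gen 14 (rule 193): 1111100011

Answer: 10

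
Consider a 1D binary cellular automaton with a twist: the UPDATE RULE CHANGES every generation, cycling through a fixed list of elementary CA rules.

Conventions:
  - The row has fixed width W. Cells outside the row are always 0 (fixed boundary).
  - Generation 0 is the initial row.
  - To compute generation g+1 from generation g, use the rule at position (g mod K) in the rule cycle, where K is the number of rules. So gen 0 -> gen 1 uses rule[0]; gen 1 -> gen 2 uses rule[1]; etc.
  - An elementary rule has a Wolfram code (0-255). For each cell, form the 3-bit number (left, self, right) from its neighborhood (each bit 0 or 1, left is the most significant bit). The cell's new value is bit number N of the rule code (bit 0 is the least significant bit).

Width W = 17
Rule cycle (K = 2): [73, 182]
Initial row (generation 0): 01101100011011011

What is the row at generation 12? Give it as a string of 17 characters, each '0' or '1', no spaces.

Answer: 11111101011101111

Derivation:
Gen 0: 01101100011011011
Gen 1 (rule 73): 01101101011011011
Gen 2 (rule 182): 10010011100100100
Gen 3 (rule 73): 00000010100000001
Gen 4 (rule 182): 00000111110000011
Gen 5 (rule 73): 11110100010111011
Gen 6 (rule 182): 01101110111010100
Gen 7 (rule 73): 01101010101000001
Gen 8 (rule 182): 10011111111100011
Gen 9 (rule 73): 00010000000101011
Gen 10 (rule 182): 00111000001111100
Gen 11 (rule 73): 10101011101000101
Gen 12 (rule 182): 11111101011101111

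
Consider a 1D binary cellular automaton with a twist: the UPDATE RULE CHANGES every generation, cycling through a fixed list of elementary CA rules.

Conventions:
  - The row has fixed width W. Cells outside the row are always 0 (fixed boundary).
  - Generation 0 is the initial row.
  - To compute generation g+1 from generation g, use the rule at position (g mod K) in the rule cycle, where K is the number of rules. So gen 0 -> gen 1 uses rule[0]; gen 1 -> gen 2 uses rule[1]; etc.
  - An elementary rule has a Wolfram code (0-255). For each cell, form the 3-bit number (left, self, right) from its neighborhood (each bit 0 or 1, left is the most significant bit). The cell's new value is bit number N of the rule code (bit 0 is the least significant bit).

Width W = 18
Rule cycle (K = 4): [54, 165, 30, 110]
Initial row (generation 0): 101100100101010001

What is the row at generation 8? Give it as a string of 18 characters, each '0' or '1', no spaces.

Answer: 111111111000111111

Derivation:
Gen 0: 101100100101010001
Gen 1 (rule 54): 110011111111111011
Gen 2 (rule 165): 000001111111110100
Gen 3 (rule 30): 000011000000000110
Gen 4 (rule 110): 000111000000001110
Gen 5 (rule 54): 001000100000010001
Gen 6 (rule 165): 101010101111010101
Gen 7 (rule 30): 101010101000010101
Gen 8 (rule 110): 111111111000111111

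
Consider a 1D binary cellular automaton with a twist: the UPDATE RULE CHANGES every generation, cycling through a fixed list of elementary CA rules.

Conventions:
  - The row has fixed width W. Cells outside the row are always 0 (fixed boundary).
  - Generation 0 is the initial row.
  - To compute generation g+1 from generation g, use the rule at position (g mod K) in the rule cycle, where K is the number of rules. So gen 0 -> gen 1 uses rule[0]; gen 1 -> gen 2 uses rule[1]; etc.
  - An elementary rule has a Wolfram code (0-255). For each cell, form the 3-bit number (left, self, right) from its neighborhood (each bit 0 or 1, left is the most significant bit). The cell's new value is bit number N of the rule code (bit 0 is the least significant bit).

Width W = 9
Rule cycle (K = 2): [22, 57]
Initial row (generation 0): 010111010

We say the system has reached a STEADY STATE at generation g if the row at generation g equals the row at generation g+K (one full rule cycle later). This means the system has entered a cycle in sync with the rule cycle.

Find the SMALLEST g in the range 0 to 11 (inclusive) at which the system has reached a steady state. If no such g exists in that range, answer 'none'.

Gen 0: 010111010
Gen 1 (rule 22): 110000011
Gen 2 (rule 57): 101111010
Gen 3 (rule 22): 100000011
Gen 4 (rule 57): 011111010
Gen 5 (rule 22): 100000011
Gen 6 (rule 57): 011111010
Gen 7 (rule 22): 100000011
Gen 8 (rule 57): 011111010
Gen 9 (rule 22): 100000011
Gen 10 (rule 57): 011111010
Gen 11 (rule 22): 100000011
Gen 12 (rule 57): 011111010
Gen 13 (rule 22): 100000011

Answer: 3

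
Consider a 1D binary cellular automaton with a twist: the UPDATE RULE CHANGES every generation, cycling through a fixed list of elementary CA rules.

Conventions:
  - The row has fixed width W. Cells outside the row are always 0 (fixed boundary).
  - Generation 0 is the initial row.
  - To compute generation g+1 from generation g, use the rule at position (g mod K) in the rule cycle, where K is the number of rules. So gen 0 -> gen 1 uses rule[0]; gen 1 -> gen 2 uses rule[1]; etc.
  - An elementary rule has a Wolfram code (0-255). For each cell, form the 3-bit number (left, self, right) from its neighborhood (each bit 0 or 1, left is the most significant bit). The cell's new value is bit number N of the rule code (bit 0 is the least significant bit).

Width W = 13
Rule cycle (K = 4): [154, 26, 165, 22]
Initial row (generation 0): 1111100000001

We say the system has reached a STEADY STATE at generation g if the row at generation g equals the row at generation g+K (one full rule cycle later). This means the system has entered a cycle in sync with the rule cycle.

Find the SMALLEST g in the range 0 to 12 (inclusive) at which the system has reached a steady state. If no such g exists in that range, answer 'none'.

Gen 0: 1111100000001
Gen 1 (rule 154): 1111010000010
Gen 2 (rule 26): 1000001000101
Gen 3 (rule 165): 1011101010111
Gen 4 (rule 22): 1000001010000
Gen 5 (rule 154): 0100010001000
Gen 6 (rule 26): 1010101010100
Gen 7 (rule 165): 1111111111101
Gen 8 (rule 22): 0000000000001
Gen 9 (rule 154): 0000000000010
Gen 10 (rule 26): 0000000000101
Gen 11 (rule 165): 1111111110111
Gen 12 (rule 22): 0000000000000
Gen 13 (rule 154): 0000000000000
Gen 14 (rule 26): 0000000000000
Gen 15 (rule 165): 1111111111111
Gen 16 (rule 22): 0000000000000

Answer: 12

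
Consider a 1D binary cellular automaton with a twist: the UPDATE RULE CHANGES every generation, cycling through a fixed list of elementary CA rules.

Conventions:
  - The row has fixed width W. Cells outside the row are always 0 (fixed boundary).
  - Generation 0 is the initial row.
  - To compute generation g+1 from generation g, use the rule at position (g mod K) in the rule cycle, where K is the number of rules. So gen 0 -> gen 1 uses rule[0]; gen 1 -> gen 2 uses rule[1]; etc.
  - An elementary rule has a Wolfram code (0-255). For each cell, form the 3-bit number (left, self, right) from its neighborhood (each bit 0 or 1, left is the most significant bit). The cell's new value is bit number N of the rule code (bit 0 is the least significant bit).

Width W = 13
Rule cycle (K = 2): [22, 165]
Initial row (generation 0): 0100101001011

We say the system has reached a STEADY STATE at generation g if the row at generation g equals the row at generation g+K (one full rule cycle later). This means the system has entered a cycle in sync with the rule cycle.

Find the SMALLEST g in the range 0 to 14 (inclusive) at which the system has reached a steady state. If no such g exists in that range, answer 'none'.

Gen 0: 0100101001011
Gen 1 (rule 22): 1111101111000
Gen 2 (rule 165): 0111010110011
Gen 3 (rule 22): 1000010001100
Gen 4 (rule 165): 1011010100001
Gen 5 (rule 22): 1000010110011
Gen 6 (rule 165): 1011011000000
Gen 7 (rule 22): 1000000100000
Gen 8 (rule 165): 1011110101111
Gen 9 (rule 22): 1000000100000
Gen 10 (rule 165): 1011110101111
Gen 11 (rule 22): 1000000100000
Gen 12 (rule 165): 1011110101111
Gen 13 (rule 22): 1000000100000
Gen 14 (rule 165): 1011110101111
Gen 15 (rule 22): 1000000100000
Gen 16 (rule 165): 1011110101111

Answer: 7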